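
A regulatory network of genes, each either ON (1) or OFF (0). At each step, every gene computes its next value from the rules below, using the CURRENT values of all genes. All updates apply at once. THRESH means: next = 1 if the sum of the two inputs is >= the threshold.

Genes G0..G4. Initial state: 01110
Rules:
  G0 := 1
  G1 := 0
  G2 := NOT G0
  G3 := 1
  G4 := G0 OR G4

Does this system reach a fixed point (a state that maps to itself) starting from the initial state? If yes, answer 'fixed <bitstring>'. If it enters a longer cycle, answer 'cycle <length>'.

Step 0: 01110
Step 1: G0=1(const) G1=0(const) G2=NOT G0=NOT 0=1 G3=1(const) G4=G0|G4=0|0=0 -> 10110
Step 2: G0=1(const) G1=0(const) G2=NOT G0=NOT 1=0 G3=1(const) G4=G0|G4=1|0=1 -> 10011
Step 3: G0=1(const) G1=0(const) G2=NOT G0=NOT 1=0 G3=1(const) G4=G0|G4=1|1=1 -> 10011
Fixed point reached at step 2: 10011

Answer: fixed 10011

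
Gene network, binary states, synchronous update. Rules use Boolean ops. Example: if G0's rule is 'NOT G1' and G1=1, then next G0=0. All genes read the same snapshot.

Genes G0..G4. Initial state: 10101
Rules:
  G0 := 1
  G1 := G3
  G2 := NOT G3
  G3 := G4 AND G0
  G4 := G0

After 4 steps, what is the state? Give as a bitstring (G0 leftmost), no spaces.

Step 1: G0=1(const) G1=G3=0 G2=NOT G3=NOT 0=1 G3=G4&G0=1&1=1 G4=G0=1 -> 10111
Step 2: G0=1(const) G1=G3=1 G2=NOT G3=NOT 1=0 G3=G4&G0=1&1=1 G4=G0=1 -> 11011
Step 3: G0=1(const) G1=G3=1 G2=NOT G3=NOT 1=0 G3=G4&G0=1&1=1 G4=G0=1 -> 11011
Step 4: G0=1(const) G1=G3=1 G2=NOT G3=NOT 1=0 G3=G4&G0=1&1=1 G4=G0=1 -> 11011

11011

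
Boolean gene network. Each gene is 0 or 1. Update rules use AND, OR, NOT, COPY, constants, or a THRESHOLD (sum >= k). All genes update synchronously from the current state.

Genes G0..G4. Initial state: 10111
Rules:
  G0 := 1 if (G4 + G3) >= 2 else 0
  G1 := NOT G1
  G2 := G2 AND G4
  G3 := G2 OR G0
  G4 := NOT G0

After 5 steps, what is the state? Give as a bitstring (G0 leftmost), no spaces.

Step 1: G0=(1+1>=2)=1 G1=NOT G1=NOT 0=1 G2=G2&G4=1&1=1 G3=G2|G0=1|1=1 G4=NOT G0=NOT 1=0 -> 11110
Step 2: G0=(0+1>=2)=0 G1=NOT G1=NOT 1=0 G2=G2&G4=1&0=0 G3=G2|G0=1|1=1 G4=NOT G0=NOT 1=0 -> 00010
Step 3: G0=(0+1>=2)=0 G1=NOT G1=NOT 0=1 G2=G2&G4=0&0=0 G3=G2|G0=0|0=0 G4=NOT G0=NOT 0=1 -> 01001
Step 4: G0=(1+0>=2)=0 G1=NOT G1=NOT 1=0 G2=G2&G4=0&1=0 G3=G2|G0=0|0=0 G4=NOT G0=NOT 0=1 -> 00001
Step 5: G0=(1+0>=2)=0 G1=NOT G1=NOT 0=1 G2=G2&G4=0&1=0 G3=G2|G0=0|0=0 G4=NOT G0=NOT 0=1 -> 01001

01001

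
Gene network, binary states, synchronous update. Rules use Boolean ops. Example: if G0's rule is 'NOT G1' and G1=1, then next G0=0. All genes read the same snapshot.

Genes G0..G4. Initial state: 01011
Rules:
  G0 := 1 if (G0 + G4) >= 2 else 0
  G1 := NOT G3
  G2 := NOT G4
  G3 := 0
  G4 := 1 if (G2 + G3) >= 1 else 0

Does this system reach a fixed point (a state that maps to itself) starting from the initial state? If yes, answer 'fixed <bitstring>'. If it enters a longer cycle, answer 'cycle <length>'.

Step 0: 01011
Step 1: G0=(0+1>=2)=0 G1=NOT G3=NOT 1=0 G2=NOT G4=NOT 1=0 G3=0(const) G4=(0+1>=1)=1 -> 00001
Step 2: G0=(0+1>=2)=0 G1=NOT G3=NOT 0=1 G2=NOT G4=NOT 1=0 G3=0(const) G4=(0+0>=1)=0 -> 01000
Step 3: G0=(0+0>=2)=0 G1=NOT G3=NOT 0=1 G2=NOT G4=NOT 0=1 G3=0(const) G4=(0+0>=1)=0 -> 01100
Step 4: G0=(0+0>=2)=0 G1=NOT G3=NOT 0=1 G2=NOT G4=NOT 0=1 G3=0(const) G4=(1+0>=1)=1 -> 01101
Step 5: G0=(0+1>=2)=0 G1=NOT G3=NOT 0=1 G2=NOT G4=NOT 1=0 G3=0(const) G4=(1+0>=1)=1 -> 01001
Step 6: G0=(0+1>=2)=0 G1=NOT G3=NOT 0=1 G2=NOT G4=NOT 1=0 G3=0(const) G4=(0+0>=1)=0 -> 01000
Cycle of length 4 starting at step 2 -> no fixed point

Answer: cycle 4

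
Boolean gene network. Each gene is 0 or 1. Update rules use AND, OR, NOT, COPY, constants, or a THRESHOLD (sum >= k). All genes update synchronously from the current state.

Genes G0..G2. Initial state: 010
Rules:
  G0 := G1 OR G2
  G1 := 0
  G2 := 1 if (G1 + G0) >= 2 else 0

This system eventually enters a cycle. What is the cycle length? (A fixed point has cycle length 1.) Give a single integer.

Step 0: 010
Step 1: G0=G1|G2=1|0=1 G1=0(const) G2=(1+0>=2)=0 -> 100
Step 2: G0=G1|G2=0|0=0 G1=0(const) G2=(0+1>=2)=0 -> 000
Step 3: G0=G1|G2=0|0=0 G1=0(const) G2=(0+0>=2)=0 -> 000
State from step 3 equals state from step 2 -> cycle length 1

Answer: 1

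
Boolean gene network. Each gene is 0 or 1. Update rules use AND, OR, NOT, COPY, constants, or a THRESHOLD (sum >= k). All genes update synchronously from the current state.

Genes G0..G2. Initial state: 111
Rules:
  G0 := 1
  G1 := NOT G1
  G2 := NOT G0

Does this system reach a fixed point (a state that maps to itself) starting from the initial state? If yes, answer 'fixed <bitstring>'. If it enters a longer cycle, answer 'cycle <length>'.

Answer: cycle 2

Derivation:
Step 0: 111
Step 1: G0=1(const) G1=NOT G1=NOT 1=0 G2=NOT G0=NOT 1=0 -> 100
Step 2: G0=1(const) G1=NOT G1=NOT 0=1 G2=NOT G0=NOT 1=0 -> 110
Step 3: G0=1(const) G1=NOT G1=NOT 1=0 G2=NOT G0=NOT 1=0 -> 100
Cycle of length 2 starting at step 1 -> no fixed point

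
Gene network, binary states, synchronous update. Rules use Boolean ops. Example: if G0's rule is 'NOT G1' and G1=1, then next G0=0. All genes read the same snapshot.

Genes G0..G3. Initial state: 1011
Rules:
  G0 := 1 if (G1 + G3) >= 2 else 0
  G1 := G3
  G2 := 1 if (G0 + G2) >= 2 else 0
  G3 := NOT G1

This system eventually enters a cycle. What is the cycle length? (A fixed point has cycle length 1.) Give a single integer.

Answer: 4

Derivation:
Step 0: 1011
Step 1: G0=(0+1>=2)=0 G1=G3=1 G2=(1+1>=2)=1 G3=NOT G1=NOT 0=1 -> 0111
Step 2: G0=(1+1>=2)=1 G1=G3=1 G2=(0+1>=2)=0 G3=NOT G1=NOT 1=0 -> 1100
Step 3: G0=(1+0>=2)=0 G1=G3=0 G2=(1+0>=2)=0 G3=NOT G1=NOT 1=0 -> 0000
Step 4: G0=(0+0>=2)=0 G1=G3=0 G2=(0+0>=2)=0 G3=NOT G1=NOT 0=1 -> 0001
Step 5: G0=(0+1>=2)=0 G1=G3=1 G2=(0+0>=2)=0 G3=NOT G1=NOT 0=1 -> 0101
Step 6: G0=(1+1>=2)=1 G1=G3=1 G2=(0+0>=2)=0 G3=NOT G1=NOT 1=0 -> 1100
State from step 6 equals state from step 2 -> cycle length 4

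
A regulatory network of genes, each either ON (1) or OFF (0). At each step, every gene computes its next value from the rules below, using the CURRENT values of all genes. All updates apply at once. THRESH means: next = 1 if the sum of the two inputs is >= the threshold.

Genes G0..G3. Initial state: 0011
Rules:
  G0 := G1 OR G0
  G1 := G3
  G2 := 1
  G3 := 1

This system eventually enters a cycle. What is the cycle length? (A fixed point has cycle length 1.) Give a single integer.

Answer: 1

Derivation:
Step 0: 0011
Step 1: G0=G1|G0=0|0=0 G1=G3=1 G2=1(const) G3=1(const) -> 0111
Step 2: G0=G1|G0=1|0=1 G1=G3=1 G2=1(const) G3=1(const) -> 1111
Step 3: G0=G1|G0=1|1=1 G1=G3=1 G2=1(const) G3=1(const) -> 1111
State from step 3 equals state from step 2 -> cycle length 1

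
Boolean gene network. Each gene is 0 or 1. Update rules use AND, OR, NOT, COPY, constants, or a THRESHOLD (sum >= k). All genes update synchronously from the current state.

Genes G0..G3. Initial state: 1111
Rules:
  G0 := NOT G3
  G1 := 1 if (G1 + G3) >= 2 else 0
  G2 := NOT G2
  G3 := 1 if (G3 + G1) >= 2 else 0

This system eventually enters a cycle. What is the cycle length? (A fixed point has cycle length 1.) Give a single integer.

Step 0: 1111
Step 1: G0=NOT G3=NOT 1=0 G1=(1+1>=2)=1 G2=NOT G2=NOT 1=0 G3=(1+1>=2)=1 -> 0101
Step 2: G0=NOT G3=NOT 1=0 G1=(1+1>=2)=1 G2=NOT G2=NOT 0=1 G3=(1+1>=2)=1 -> 0111
Step 3: G0=NOT G3=NOT 1=0 G1=(1+1>=2)=1 G2=NOT G2=NOT 1=0 G3=(1+1>=2)=1 -> 0101
State from step 3 equals state from step 1 -> cycle length 2

Answer: 2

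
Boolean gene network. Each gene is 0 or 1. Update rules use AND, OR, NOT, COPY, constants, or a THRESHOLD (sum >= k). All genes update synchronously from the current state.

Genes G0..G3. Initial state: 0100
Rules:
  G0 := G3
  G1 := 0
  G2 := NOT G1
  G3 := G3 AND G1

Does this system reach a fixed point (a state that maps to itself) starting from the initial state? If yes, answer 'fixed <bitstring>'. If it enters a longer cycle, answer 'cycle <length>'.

Step 0: 0100
Step 1: G0=G3=0 G1=0(const) G2=NOT G1=NOT 1=0 G3=G3&G1=0&1=0 -> 0000
Step 2: G0=G3=0 G1=0(const) G2=NOT G1=NOT 0=1 G3=G3&G1=0&0=0 -> 0010
Step 3: G0=G3=0 G1=0(const) G2=NOT G1=NOT 0=1 G3=G3&G1=0&0=0 -> 0010
Fixed point reached at step 2: 0010

Answer: fixed 0010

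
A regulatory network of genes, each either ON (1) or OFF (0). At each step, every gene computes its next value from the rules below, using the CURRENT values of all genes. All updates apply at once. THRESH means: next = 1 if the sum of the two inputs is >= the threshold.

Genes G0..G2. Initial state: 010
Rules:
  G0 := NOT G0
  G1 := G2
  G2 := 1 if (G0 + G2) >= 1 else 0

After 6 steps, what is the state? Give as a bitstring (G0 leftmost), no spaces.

Step 1: G0=NOT G0=NOT 0=1 G1=G2=0 G2=(0+0>=1)=0 -> 100
Step 2: G0=NOT G0=NOT 1=0 G1=G2=0 G2=(1+0>=1)=1 -> 001
Step 3: G0=NOT G0=NOT 0=1 G1=G2=1 G2=(0+1>=1)=1 -> 111
Step 4: G0=NOT G0=NOT 1=0 G1=G2=1 G2=(1+1>=1)=1 -> 011
Step 5: G0=NOT G0=NOT 0=1 G1=G2=1 G2=(0+1>=1)=1 -> 111
Step 6: G0=NOT G0=NOT 1=0 G1=G2=1 G2=(1+1>=1)=1 -> 011

011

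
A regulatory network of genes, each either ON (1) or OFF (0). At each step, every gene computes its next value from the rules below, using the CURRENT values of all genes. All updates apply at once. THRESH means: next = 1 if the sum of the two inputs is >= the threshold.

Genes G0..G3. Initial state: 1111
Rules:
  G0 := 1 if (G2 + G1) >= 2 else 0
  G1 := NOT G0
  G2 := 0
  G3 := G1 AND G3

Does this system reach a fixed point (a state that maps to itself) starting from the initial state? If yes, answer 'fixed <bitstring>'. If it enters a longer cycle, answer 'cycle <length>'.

Answer: fixed 0100

Derivation:
Step 0: 1111
Step 1: G0=(1+1>=2)=1 G1=NOT G0=NOT 1=0 G2=0(const) G3=G1&G3=1&1=1 -> 1001
Step 2: G0=(0+0>=2)=0 G1=NOT G0=NOT 1=0 G2=0(const) G3=G1&G3=0&1=0 -> 0000
Step 3: G0=(0+0>=2)=0 G1=NOT G0=NOT 0=1 G2=0(const) G3=G1&G3=0&0=0 -> 0100
Step 4: G0=(0+1>=2)=0 G1=NOT G0=NOT 0=1 G2=0(const) G3=G1&G3=1&0=0 -> 0100
Fixed point reached at step 3: 0100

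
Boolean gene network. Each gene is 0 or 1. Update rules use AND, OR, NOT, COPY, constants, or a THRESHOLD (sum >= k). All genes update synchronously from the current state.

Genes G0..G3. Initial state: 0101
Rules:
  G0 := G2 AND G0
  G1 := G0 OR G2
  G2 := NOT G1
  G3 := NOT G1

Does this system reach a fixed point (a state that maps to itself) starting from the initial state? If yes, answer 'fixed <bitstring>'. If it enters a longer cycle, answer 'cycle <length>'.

Step 0: 0101
Step 1: G0=G2&G0=0&0=0 G1=G0|G2=0|0=0 G2=NOT G1=NOT 1=0 G3=NOT G1=NOT 1=0 -> 0000
Step 2: G0=G2&G0=0&0=0 G1=G0|G2=0|0=0 G2=NOT G1=NOT 0=1 G3=NOT G1=NOT 0=1 -> 0011
Step 3: G0=G2&G0=1&0=0 G1=G0|G2=0|1=1 G2=NOT G1=NOT 0=1 G3=NOT G1=NOT 0=1 -> 0111
Step 4: G0=G2&G0=1&0=0 G1=G0|G2=0|1=1 G2=NOT G1=NOT 1=0 G3=NOT G1=NOT 1=0 -> 0100
Step 5: G0=G2&G0=0&0=0 G1=G0|G2=0|0=0 G2=NOT G1=NOT 1=0 G3=NOT G1=NOT 1=0 -> 0000
Cycle of length 4 starting at step 1 -> no fixed point

Answer: cycle 4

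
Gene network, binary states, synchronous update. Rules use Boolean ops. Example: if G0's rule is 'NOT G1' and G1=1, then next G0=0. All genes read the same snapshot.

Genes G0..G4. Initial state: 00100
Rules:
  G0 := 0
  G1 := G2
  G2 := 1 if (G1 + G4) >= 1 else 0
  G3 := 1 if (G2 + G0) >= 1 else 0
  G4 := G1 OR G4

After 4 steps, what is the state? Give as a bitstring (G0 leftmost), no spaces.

Step 1: G0=0(const) G1=G2=1 G2=(0+0>=1)=0 G3=(1+0>=1)=1 G4=G1|G4=0|0=0 -> 01010
Step 2: G0=0(const) G1=G2=0 G2=(1+0>=1)=1 G3=(0+0>=1)=0 G4=G1|G4=1|0=1 -> 00101
Step 3: G0=0(const) G1=G2=1 G2=(0+1>=1)=1 G3=(1+0>=1)=1 G4=G1|G4=0|1=1 -> 01111
Step 4: G0=0(const) G1=G2=1 G2=(1+1>=1)=1 G3=(1+0>=1)=1 G4=G1|G4=1|1=1 -> 01111

01111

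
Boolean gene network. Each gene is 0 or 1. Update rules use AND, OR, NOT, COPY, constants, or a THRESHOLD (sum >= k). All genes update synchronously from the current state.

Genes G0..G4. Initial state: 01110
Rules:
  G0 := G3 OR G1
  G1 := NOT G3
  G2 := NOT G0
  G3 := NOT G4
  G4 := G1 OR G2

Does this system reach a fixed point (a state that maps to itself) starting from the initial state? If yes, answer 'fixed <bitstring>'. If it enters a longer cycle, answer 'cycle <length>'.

Answer: cycle 3

Derivation:
Step 0: 01110
Step 1: G0=G3|G1=1|1=1 G1=NOT G3=NOT 1=0 G2=NOT G0=NOT 0=1 G3=NOT G4=NOT 0=1 G4=G1|G2=1|1=1 -> 10111
Step 2: G0=G3|G1=1|0=1 G1=NOT G3=NOT 1=0 G2=NOT G0=NOT 1=0 G3=NOT G4=NOT 1=0 G4=G1|G2=0|1=1 -> 10001
Step 3: G0=G3|G1=0|0=0 G1=NOT G3=NOT 0=1 G2=NOT G0=NOT 1=0 G3=NOT G4=NOT 1=0 G4=G1|G2=0|0=0 -> 01000
Step 4: G0=G3|G1=0|1=1 G1=NOT G3=NOT 0=1 G2=NOT G0=NOT 0=1 G3=NOT G4=NOT 0=1 G4=G1|G2=1|0=1 -> 11111
Step 5: G0=G3|G1=1|1=1 G1=NOT G3=NOT 1=0 G2=NOT G0=NOT 1=0 G3=NOT G4=NOT 1=0 G4=G1|G2=1|1=1 -> 10001
Cycle of length 3 starting at step 2 -> no fixed point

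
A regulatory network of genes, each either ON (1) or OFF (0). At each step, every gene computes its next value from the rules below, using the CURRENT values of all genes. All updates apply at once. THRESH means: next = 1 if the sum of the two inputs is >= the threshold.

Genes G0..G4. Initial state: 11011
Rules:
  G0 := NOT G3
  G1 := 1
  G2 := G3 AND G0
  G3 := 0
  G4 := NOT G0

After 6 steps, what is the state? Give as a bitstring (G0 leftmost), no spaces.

Step 1: G0=NOT G3=NOT 1=0 G1=1(const) G2=G3&G0=1&1=1 G3=0(const) G4=NOT G0=NOT 1=0 -> 01100
Step 2: G0=NOT G3=NOT 0=1 G1=1(const) G2=G3&G0=0&0=0 G3=0(const) G4=NOT G0=NOT 0=1 -> 11001
Step 3: G0=NOT G3=NOT 0=1 G1=1(const) G2=G3&G0=0&1=0 G3=0(const) G4=NOT G0=NOT 1=0 -> 11000
Step 4: G0=NOT G3=NOT 0=1 G1=1(const) G2=G3&G0=0&1=0 G3=0(const) G4=NOT G0=NOT 1=0 -> 11000
Step 5: G0=NOT G3=NOT 0=1 G1=1(const) G2=G3&G0=0&1=0 G3=0(const) G4=NOT G0=NOT 1=0 -> 11000
Step 6: G0=NOT G3=NOT 0=1 G1=1(const) G2=G3&G0=0&1=0 G3=0(const) G4=NOT G0=NOT 1=0 -> 11000

11000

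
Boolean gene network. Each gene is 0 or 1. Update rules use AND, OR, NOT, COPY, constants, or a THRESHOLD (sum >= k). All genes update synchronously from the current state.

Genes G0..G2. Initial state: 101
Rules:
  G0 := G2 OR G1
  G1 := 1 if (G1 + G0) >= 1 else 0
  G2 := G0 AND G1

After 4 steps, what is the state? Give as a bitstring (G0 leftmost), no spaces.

Step 1: G0=G2|G1=1|0=1 G1=(0+1>=1)=1 G2=G0&G1=1&0=0 -> 110
Step 2: G0=G2|G1=0|1=1 G1=(1+1>=1)=1 G2=G0&G1=1&1=1 -> 111
Step 3: G0=G2|G1=1|1=1 G1=(1+1>=1)=1 G2=G0&G1=1&1=1 -> 111
Step 4: G0=G2|G1=1|1=1 G1=(1+1>=1)=1 G2=G0&G1=1&1=1 -> 111

111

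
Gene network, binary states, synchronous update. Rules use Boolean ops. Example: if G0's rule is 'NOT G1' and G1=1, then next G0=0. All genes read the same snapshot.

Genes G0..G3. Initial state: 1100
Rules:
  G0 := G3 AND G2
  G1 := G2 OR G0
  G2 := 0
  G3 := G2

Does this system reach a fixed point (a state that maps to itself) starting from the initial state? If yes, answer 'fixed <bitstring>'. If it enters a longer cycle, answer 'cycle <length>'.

Answer: fixed 0000

Derivation:
Step 0: 1100
Step 1: G0=G3&G2=0&0=0 G1=G2|G0=0|1=1 G2=0(const) G3=G2=0 -> 0100
Step 2: G0=G3&G2=0&0=0 G1=G2|G0=0|0=0 G2=0(const) G3=G2=0 -> 0000
Step 3: G0=G3&G2=0&0=0 G1=G2|G0=0|0=0 G2=0(const) G3=G2=0 -> 0000
Fixed point reached at step 2: 0000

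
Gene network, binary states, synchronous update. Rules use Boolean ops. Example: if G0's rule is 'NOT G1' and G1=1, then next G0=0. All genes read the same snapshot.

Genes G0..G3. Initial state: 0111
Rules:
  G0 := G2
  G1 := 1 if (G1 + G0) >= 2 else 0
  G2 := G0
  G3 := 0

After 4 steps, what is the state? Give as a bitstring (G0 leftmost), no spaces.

Step 1: G0=G2=1 G1=(1+0>=2)=0 G2=G0=0 G3=0(const) -> 1000
Step 2: G0=G2=0 G1=(0+1>=2)=0 G2=G0=1 G3=0(const) -> 0010
Step 3: G0=G2=1 G1=(0+0>=2)=0 G2=G0=0 G3=0(const) -> 1000
Step 4: G0=G2=0 G1=(0+1>=2)=0 G2=G0=1 G3=0(const) -> 0010

0010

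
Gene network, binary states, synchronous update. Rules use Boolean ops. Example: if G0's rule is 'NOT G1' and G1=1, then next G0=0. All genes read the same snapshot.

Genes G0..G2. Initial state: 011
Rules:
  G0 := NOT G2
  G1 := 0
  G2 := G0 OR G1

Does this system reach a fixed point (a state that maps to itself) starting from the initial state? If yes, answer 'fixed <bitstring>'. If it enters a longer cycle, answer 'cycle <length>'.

Answer: cycle 4

Derivation:
Step 0: 011
Step 1: G0=NOT G2=NOT 1=0 G1=0(const) G2=G0|G1=0|1=1 -> 001
Step 2: G0=NOT G2=NOT 1=0 G1=0(const) G2=G0|G1=0|0=0 -> 000
Step 3: G0=NOT G2=NOT 0=1 G1=0(const) G2=G0|G1=0|0=0 -> 100
Step 4: G0=NOT G2=NOT 0=1 G1=0(const) G2=G0|G1=1|0=1 -> 101
Step 5: G0=NOT G2=NOT 1=0 G1=0(const) G2=G0|G1=1|0=1 -> 001
Cycle of length 4 starting at step 1 -> no fixed point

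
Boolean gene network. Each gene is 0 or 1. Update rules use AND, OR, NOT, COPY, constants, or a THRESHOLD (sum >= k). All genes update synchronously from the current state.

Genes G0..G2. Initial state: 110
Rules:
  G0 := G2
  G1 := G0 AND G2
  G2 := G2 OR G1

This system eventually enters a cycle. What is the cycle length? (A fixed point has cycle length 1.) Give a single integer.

Step 0: 110
Step 1: G0=G2=0 G1=G0&G2=1&0=0 G2=G2|G1=0|1=1 -> 001
Step 2: G0=G2=1 G1=G0&G2=0&1=0 G2=G2|G1=1|0=1 -> 101
Step 3: G0=G2=1 G1=G0&G2=1&1=1 G2=G2|G1=1|0=1 -> 111
Step 4: G0=G2=1 G1=G0&G2=1&1=1 G2=G2|G1=1|1=1 -> 111
State from step 4 equals state from step 3 -> cycle length 1

Answer: 1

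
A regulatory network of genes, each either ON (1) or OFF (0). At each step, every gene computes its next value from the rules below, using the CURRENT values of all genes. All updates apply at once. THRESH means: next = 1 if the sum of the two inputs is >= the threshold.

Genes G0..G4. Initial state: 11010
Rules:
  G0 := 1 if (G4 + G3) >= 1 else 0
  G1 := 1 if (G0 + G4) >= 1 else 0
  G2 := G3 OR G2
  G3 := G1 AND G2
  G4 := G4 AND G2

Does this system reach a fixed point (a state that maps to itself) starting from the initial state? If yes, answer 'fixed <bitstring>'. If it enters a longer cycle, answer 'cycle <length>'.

Answer: cycle 3

Derivation:
Step 0: 11010
Step 1: G0=(0+1>=1)=1 G1=(1+0>=1)=1 G2=G3|G2=1|0=1 G3=G1&G2=1&0=0 G4=G4&G2=0&0=0 -> 11100
Step 2: G0=(0+0>=1)=0 G1=(1+0>=1)=1 G2=G3|G2=0|1=1 G3=G1&G2=1&1=1 G4=G4&G2=0&1=0 -> 01110
Step 3: G0=(0+1>=1)=1 G1=(0+0>=1)=0 G2=G3|G2=1|1=1 G3=G1&G2=1&1=1 G4=G4&G2=0&1=0 -> 10110
Step 4: G0=(0+1>=1)=1 G1=(1+0>=1)=1 G2=G3|G2=1|1=1 G3=G1&G2=0&1=0 G4=G4&G2=0&1=0 -> 11100
Cycle of length 3 starting at step 1 -> no fixed point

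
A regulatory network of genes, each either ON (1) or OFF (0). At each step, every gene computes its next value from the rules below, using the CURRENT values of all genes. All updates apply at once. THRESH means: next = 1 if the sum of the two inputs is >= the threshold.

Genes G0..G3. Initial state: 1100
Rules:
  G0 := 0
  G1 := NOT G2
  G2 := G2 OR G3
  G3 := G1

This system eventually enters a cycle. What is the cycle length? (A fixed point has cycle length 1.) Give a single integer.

Step 0: 1100
Step 1: G0=0(const) G1=NOT G2=NOT 0=1 G2=G2|G3=0|0=0 G3=G1=1 -> 0101
Step 2: G0=0(const) G1=NOT G2=NOT 0=1 G2=G2|G3=0|1=1 G3=G1=1 -> 0111
Step 3: G0=0(const) G1=NOT G2=NOT 1=0 G2=G2|G3=1|1=1 G3=G1=1 -> 0011
Step 4: G0=0(const) G1=NOT G2=NOT 1=0 G2=G2|G3=1|1=1 G3=G1=0 -> 0010
Step 5: G0=0(const) G1=NOT G2=NOT 1=0 G2=G2|G3=1|0=1 G3=G1=0 -> 0010
State from step 5 equals state from step 4 -> cycle length 1

Answer: 1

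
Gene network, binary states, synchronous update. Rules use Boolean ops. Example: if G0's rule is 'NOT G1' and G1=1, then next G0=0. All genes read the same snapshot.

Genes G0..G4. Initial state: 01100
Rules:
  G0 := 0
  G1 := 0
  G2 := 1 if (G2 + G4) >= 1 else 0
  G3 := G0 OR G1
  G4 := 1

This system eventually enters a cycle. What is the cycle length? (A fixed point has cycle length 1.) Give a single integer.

Step 0: 01100
Step 1: G0=0(const) G1=0(const) G2=(1+0>=1)=1 G3=G0|G1=0|1=1 G4=1(const) -> 00111
Step 2: G0=0(const) G1=0(const) G2=(1+1>=1)=1 G3=G0|G1=0|0=0 G4=1(const) -> 00101
Step 3: G0=0(const) G1=0(const) G2=(1+1>=1)=1 G3=G0|G1=0|0=0 G4=1(const) -> 00101
State from step 3 equals state from step 2 -> cycle length 1

Answer: 1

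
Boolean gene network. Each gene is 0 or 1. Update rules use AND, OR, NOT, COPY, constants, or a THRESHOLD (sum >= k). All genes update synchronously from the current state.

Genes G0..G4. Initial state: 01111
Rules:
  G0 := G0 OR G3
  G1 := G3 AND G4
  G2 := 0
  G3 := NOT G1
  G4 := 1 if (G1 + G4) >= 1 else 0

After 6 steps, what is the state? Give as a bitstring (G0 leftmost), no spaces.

Step 1: G0=G0|G3=0|1=1 G1=G3&G4=1&1=1 G2=0(const) G3=NOT G1=NOT 1=0 G4=(1+1>=1)=1 -> 11001
Step 2: G0=G0|G3=1|0=1 G1=G3&G4=0&1=0 G2=0(const) G3=NOT G1=NOT 1=0 G4=(1+1>=1)=1 -> 10001
Step 3: G0=G0|G3=1|0=1 G1=G3&G4=0&1=0 G2=0(const) G3=NOT G1=NOT 0=1 G4=(0+1>=1)=1 -> 10011
Step 4: G0=G0|G3=1|1=1 G1=G3&G4=1&1=1 G2=0(const) G3=NOT G1=NOT 0=1 G4=(0+1>=1)=1 -> 11011
Step 5: G0=G0|G3=1|1=1 G1=G3&G4=1&1=1 G2=0(const) G3=NOT G1=NOT 1=0 G4=(1+1>=1)=1 -> 11001
Step 6: G0=G0|G3=1|0=1 G1=G3&G4=0&1=0 G2=0(const) G3=NOT G1=NOT 1=0 G4=(1+1>=1)=1 -> 10001

10001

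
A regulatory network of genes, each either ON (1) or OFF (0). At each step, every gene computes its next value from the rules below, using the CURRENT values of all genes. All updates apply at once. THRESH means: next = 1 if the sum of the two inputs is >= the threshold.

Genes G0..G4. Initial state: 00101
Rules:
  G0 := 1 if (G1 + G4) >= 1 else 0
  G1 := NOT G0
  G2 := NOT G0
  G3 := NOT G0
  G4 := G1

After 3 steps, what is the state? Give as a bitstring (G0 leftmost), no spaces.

Step 1: G0=(0+1>=1)=1 G1=NOT G0=NOT 0=1 G2=NOT G0=NOT 0=1 G3=NOT G0=NOT 0=1 G4=G1=0 -> 11110
Step 2: G0=(1+0>=1)=1 G1=NOT G0=NOT 1=0 G2=NOT G0=NOT 1=0 G3=NOT G0=NOT 1=0 G4=G1=1 -> 10001
Step 3: G0=(0+1>=1)=1 G1=NOT G0=NOT 1=0 G2=NOT G0=NOT 1=0 G3=NOT G0=NOT 1=0 G4=G1=0 -> 10000

10000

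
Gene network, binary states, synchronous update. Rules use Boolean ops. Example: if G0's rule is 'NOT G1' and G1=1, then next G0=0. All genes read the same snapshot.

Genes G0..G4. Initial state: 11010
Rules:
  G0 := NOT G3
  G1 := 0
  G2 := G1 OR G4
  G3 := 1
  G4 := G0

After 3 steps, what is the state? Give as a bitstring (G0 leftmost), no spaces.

Step 1: G0=NOT G3=NOT 1=0 G1=0(const) G2=G1|G4=1|0=1 G3=1(const) G4=G0=1 -> 00111
Step 2: G0=NOT G3=NOT 1=0 G1=0(const) G2=G1|G4=0|1=1 G3=1(const) G4=G0=0 -> 00110
Step 3: G0=NOT G3=NOT 1=0 G1=0(const) G2=G1|G4=0|0=0 G3=1(const) G4=G0=0 -> 00010

00010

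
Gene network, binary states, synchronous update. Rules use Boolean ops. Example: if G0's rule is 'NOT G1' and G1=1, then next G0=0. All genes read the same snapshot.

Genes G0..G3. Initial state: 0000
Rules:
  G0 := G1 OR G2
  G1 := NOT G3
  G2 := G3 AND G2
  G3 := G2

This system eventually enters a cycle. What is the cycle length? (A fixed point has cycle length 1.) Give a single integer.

Answer: 1

Derivation:
Step 0: 0000
Step 1: G0=G1|G2=0|0=0 G1=NOT G3=NOT 0=1 G2=G3&G2=0&0=0 G3=G2=0 -> 0100
Step 2: G0=G1|G2=1|0=1 G1=NOT G3=NOT 0=1 G2=G3&G2=0&0=0 G3=G2=0 -> 1100
Step 3: G0=G1|G2=1|0=1 G1=NOT G3=NOT 0=1 G2=G3&G2=0&0=0 G3=G2=0 -> 1100
State from step 3 equals state from step 2 -> cycle length 1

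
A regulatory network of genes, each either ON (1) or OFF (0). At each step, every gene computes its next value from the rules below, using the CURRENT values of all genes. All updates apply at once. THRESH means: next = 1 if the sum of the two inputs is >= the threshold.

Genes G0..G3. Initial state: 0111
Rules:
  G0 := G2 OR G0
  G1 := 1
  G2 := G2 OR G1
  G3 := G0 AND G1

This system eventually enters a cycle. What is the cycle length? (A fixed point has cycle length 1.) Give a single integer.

Step 0: 0111
Step 1: G0=G2|G0=1|0=1 G1=1(const) G2=G2|G1=1|1=1 G3=G0&G1=0&1=0 -> 1110
Step 2: G0=G2|G0=1|1=1 G1=1(const) G2=G2|G1=1|1=1 G3=G0&G1=1&1=1 -> 1111
Step 3: G0=G2|G0=1|1=1 G1=1(const) G2=G2|G1=1|1=1 G3=G0&G1=1&1=1 -> 1111
State from step 3 equals state from step 2 -> cycle length 1

Answer: 1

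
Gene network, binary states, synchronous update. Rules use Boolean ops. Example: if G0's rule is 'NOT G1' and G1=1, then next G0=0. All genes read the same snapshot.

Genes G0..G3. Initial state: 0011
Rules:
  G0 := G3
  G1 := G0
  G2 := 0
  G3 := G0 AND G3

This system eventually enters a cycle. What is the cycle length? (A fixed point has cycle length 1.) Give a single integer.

Answer: 1

Derivation:
Step 0: 0011
Step 1: G0=G3=1 G1=G0=0 G2=0(const) G3=G0&G3=0&1=0 -> 1000
Step 2: G0=G3=0 G1=G0=1 G2=0(const) G3=G0&G3=1&0=0 -> 0100
Step 3: G0=G3=0 G1=G0=0 G2=0(const) G3=G0&G3=0&0=0 -> 0000
Step 4: G0=G3=0 G1=G0=0 G2=0(const) G3=G0&G3=0&0=0 -> 0000
State from step 4 equals state from step 3 -> cycle length 1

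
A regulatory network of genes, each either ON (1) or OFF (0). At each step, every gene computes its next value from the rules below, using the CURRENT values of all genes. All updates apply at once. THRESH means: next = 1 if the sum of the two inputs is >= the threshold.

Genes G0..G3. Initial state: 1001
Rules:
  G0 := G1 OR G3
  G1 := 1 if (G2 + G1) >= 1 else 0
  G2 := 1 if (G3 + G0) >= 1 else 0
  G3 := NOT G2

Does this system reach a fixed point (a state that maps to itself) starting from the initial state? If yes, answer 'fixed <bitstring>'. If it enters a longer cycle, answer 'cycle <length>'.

Step 0: 1001
Step 1: G0=G1|G3=0|1=1 G1=(0+0>=1)=0 G2=(1+1>=1)=1 G3=NOT G2=NOT 0=1 -> 1011
Step 2: G0=G1|G3=0|1=1 G1=(1+0>=1)=1 G2=(1+1>=1)=1 G3=NOT G2=NOT 1=0 -> 1110
Step 3: G0=G1|G3=1|0=1 G1=(1+1>=1)=1 G2=(0+1>=1)=1 G3=NOT G2=NOT 1=0 -> 1110
Fixed point reached at step 2: 1110

Answer: fixed 1110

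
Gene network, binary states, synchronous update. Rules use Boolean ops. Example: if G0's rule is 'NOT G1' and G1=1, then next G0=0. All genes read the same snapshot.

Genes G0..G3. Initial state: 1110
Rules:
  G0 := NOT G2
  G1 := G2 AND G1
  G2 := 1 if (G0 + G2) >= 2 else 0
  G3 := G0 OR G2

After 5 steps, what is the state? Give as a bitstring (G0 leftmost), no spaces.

Step 1: G0=NOT G2=NOT 1=0 G1=G2&G1=1&1=1 G2=(1+1>=2)=1 G3=G0|G2=1|1=1 -> 0111
Step 2: G0=NOT G2=NOT 1=0 G1=G2&G1=1&1=1 G2=(0+1>=2)=0 G3=G0|G2=0|1=1 -> 0101
Step 3: G0=NOT G2=NOT 0=1 G1=G2&G1=0&1=0 G2=(0+0>=2)=0 G3=G0|G2=0|0=0 -> 1000
Step 4: G0=NOT G2=NOT 0=1 G1=G2&G1=0&0=0 G2=(1+0>=2)=0 G3=G0|G2=1|0=1 -> 1001
Step 5: G0=NOT G2=NOT 0=1 G1=G2&G1=0&0=0 G2=(1+0>=2)=0 G3=G0|G2=1|0=1 -> 1001

1001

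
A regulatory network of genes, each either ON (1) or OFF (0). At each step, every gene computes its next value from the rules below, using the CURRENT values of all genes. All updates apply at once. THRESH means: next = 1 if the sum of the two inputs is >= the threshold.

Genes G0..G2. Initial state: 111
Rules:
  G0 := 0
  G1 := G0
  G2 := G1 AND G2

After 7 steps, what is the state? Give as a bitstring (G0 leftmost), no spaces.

Step 1: G0=0(const) G1=G0=1 G2=G1&G2=1&1=1 -> 011
Step 2: G0=0(const) G1=G0=0 G2=G1&G2=1&1=1 -> 001
Step 3: G0=0(const) G1=G0=0 G2=G1&G2=0&1=0 -> 000
Step 4: G0=0(const) G1=G0=0 G2=G1&G2=0&0=0 -> 000
Step 5: G0=0(const) G1=G0=0 G2=G1&G2=0&0=0 -> 000
Step 6: G0=0(const) G1=G0=0 G2=G1&G2=0&0=0 -> 000
Step 7: G0=0(const) G1=G0=0 G2=G1&G2=0&0=0 -> 000

000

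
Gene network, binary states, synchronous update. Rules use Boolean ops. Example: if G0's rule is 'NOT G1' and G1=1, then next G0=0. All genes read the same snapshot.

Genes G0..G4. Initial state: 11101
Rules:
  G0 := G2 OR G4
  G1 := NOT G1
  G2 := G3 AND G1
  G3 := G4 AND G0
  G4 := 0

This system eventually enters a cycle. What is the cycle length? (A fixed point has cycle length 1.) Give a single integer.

Step 0: 11101
Step 1: G0=G2|G4=1|1=1 G1=NOT G1=NOT 1=0 G2=G3&G1=0&1=0 G3=G4&G0=1&1=1 G4=0(const) -> 10010
Step 2: G0=G2|G4=0|0=0 G1=NOT G1=NOT 0=1 G2=G3&G1=1&0=0 G3=G4&G0=0&1=0 G4=0(const) -> 01000
Step 3: G0=G2|G4=0|0=0 G1=NOT G1=NOT 1=0 G2=G3&G1=0&1=0 G3=G4&G0=0&0=0 G4=0(const) -> 00000
Step 4: G0=G2|G4=0|0=0 G1=NOT G1=NOT 0=1 G2=G3&G1=0&0=0 G3=G4&G0=0&0=0 G4=0(const) -> 01000
State from step 4 equals state from step 2 -> cycle length 2

Answer: 2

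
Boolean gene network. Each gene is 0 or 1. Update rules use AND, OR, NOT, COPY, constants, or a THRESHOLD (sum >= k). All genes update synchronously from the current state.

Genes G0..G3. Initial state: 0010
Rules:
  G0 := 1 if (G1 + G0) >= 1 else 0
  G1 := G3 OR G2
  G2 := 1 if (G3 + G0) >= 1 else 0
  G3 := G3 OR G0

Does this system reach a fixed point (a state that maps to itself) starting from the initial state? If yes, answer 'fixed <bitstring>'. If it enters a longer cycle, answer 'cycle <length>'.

Step 0: 0010
Step 1: G0=(0+0>=1)=0 G1=G3|G2=0|1=1 G2=(0+0>=1)=0 G3=G3|G0=0|0=0 -> 0100
Step 2: G0=(1+0>=1)=1 G1=G3|G2=0|0=0 G2=(0+0>=1)=0 G3=G3|G0=0|0=0 -> 1000
Step 3: G0=(0+1>=1)=1 G1=G3|G2=0|0=0 G2=(0+1>=1)=1 G3=G3|G0=0|1=1 -> 1011
Step 4: G0=(0+1>=1)=1 G1=G3|G2=1|1=1 G2=(1+1>=1)=1 G3=G3|G0=1|1=1 -> 1111
Step 5: G0=(1+1>=1)=1 G1=G3|G2=1|1=1 G2=(1+1>=1)=1 G3=G3|G0=1|1=1 -> 1111
Fixed point reached at step 4: 1111

Answer: fixed 1111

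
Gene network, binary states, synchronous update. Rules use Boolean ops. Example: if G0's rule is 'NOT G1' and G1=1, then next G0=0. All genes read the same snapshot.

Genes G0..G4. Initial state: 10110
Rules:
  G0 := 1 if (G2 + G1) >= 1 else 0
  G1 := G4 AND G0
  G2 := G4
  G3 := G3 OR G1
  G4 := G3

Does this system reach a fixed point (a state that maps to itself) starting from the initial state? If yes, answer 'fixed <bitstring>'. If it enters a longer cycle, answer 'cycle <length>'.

Step 0: 10110
Step 1: G0=(1+0>=1)=1 G1=G4&G0=0&1=0 G2=G4=0 G3=G3|G1=1|0=1 G4=G3=1 -> 10011
Step 2: G0=(0+0>=1)=0 G1=G4&G0=1&1=1 G2=G4=1 G3=G3|G1=1|0=1 G4=G3=1 -> 01111
Step 3: G0=(1+1>=1)=1 G1=G4&G0=1&0=0 G2=G4=1 G3=G3|G1=1|1=1 G4=G3=1 -> 10111
Step 4: G0=(1+0>=1)=1 G1=G4&G0=1&1=1 G2=G4=1 G3=G3|G1=1|0=1 G4=G3=1 -> 11111
Step 5: G0=(1+1>=1)=1 G1=G4&G0=1&1=1 G2=G4=1 G3=G3|G1=1|1=1 G4=G3=1 -> 11111
Fixed point reached at step 4: 11111

Answer: fixed 11111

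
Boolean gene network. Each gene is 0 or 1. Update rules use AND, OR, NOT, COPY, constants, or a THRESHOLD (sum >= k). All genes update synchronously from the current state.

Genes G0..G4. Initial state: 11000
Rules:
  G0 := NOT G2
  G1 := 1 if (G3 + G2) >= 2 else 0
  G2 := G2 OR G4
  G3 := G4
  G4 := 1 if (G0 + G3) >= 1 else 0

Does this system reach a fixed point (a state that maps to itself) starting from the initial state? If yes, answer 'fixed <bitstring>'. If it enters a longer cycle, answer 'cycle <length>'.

Answer: fixed 01111

Derivation:
Step 0: 11000
Step 1: G0=NOT G2=NOT 0=1 G1=(0+0>=2)=0 G2=G2|G4=0|0=0 G3=G4=0 G4=(1+0>=1)=1 -> 10001
Step 2: G0=NOT G2=NOT 0=1 G1=(0+0>=2)=0 G2=G2|G4=0|1=1 G3=G4=1 G4=(1+0>=1)=1 -> 10111
Step 3: G0=NOT G2=NOT 1=0 G1=(1+1>=2)=1 G2=G2|G4=1|1=1 G3=G4=1 G4=(1+1>=1)=1 -> 01111
Step 4: G0=NOT G2=NOT 1=0 G1=(1+1>=2)=1 G2=G2|G4=1|1=1 G3=G4=1 G4=(0+1>=1)=1 -> 01111
Fixed point reached at step 3: 01111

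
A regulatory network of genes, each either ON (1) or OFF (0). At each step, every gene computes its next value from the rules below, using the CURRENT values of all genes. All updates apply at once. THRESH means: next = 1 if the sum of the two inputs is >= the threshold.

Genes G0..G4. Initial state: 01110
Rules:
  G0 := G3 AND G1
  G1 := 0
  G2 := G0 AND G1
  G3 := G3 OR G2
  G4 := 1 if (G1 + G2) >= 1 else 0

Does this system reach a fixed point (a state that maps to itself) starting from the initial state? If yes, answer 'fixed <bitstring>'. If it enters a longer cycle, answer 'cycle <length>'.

Step 0: 01110
Step 1: G0=G3&G1=1&1=1 G1=0(const) G2=G0&G1=0&1=0 G3=G3|G2=1|1=1 G4=(1+1>=1)=1 -> 10011
Step 2: G0=G3&G1=1&0=0 G1=0(const) G2=G0&G1=1&0=0 G3=G3|G2=1|0=1 G4=(0+0>=1)=0 -> 00010
Step 3: G0=G3&G1=1&0=0 G1=0(const) G2=G0&G1=0&0=0 G3=G3|G2=1|0=1 G4=(0+0>=1)=0 -> 00010
Fixed point reached at step 2: 00010

Answer: fixed 00010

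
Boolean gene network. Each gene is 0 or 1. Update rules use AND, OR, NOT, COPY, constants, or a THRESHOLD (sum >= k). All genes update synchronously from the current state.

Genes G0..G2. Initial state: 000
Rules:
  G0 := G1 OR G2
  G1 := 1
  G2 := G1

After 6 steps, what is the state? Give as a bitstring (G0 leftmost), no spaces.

Step 1: G0=G1|G2=0|0=0 G1=1(const) G2=G1=0 -> 010
Step 2: G0=G1|G2=1|0=1 G1=1(const) G2=G1=1 -> 111
Step 3: G0=G1|G2=1|1=1 G1=1(const) G2=G1=1 -> 111
Step 4: G0=G1|G2=1|1=1 G1=1(const) G2=G1=1 -> 111
Step 5: G0=G1|G2=1|1=1 G1=1(const) G2=G1=1 -> 111
Step 6: G0=G1|G2=1|1=1 G1=1(const) G2=G1=1 -> 111

111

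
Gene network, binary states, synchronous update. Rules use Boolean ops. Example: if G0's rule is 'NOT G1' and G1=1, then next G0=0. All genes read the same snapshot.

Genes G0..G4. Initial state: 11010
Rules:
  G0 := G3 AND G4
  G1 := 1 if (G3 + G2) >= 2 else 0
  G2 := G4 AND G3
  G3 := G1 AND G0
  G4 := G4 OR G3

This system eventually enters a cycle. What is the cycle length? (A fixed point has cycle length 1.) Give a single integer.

Step 0: 11010
Step 1: G0=G3&G4=1&0=0 G1=(1+0>=2)=0 G2=G4&G3=0&1=0 G3=G1&G0=1&1=1 G4=G4|G3=0|1=1 -> 00011
Step 2: G0=G3&G4=1&1=1 G1=(1+0>=2)=0 G2=G4&G3=1&1=1 G3=G1&G0=0&0=0 G4=G4|G3=1|1=1 -> 10101
Step 3: G0=G3&G4=0&1=0 G1=(0+1>=2)=0 G2=G4&G3=1&0=0 G3=G1&G0=0&1=0 G4=G4|G3=1|0=1 -> 00001
Step 4: G0=G3&G4=0&1=0 G1=(0+0>=2)=0 G2=G4&G3=1&0=0 G3=G1&G0=0&0=0 G4=G4|G3=1|0=1 -> 00001
State from step 4 equals state from step 3 -> cycle length 1

Answer: 1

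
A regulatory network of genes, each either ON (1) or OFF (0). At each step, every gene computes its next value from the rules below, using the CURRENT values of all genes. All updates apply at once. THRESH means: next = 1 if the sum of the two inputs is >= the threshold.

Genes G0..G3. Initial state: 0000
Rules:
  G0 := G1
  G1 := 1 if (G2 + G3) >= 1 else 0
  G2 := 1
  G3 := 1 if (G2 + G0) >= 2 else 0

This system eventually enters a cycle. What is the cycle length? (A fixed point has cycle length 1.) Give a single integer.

Answer: 1

Derivation:
Step 0: 0000
Step 1: G0=G1=0 G1=(0+0>=1)=0 G2=1(const) G3=(0+0>=2)=0 -> 0010
Step 2: G0=G1=0 G1=(1+0>=1)=1 G2=1(const) G3=(1+0>=2)=0 -> 0110
Step 3: G0=G1=1 G1=(1+0>=1)=1 G2=1(const) G3=(1+0>=2)=0 -> 1110
Step 4: G0=G1=1 G1=(1+0>=1)=1 G2=1(const) G3=(1+1>=2)=1 -> 1111
Step 5: G0=G1=1 G1=(1+1>=1)=1 G2=1(const) G3=(1+1>=2)=1 -> 1111
State from step 5 equals state from step 4 -> cycle length 1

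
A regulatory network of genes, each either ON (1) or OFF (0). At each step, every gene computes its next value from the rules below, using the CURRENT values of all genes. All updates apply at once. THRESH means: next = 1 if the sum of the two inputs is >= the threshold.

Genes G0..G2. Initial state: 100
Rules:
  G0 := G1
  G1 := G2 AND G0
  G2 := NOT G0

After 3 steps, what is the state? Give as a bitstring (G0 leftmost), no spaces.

Step 1: G0=G1=0 G1=G2&G0=0&1=0 G2=NOT G0=NOT 1=0 -> 000
Step 2: G0=G1=0 G1=G2&G0=0&0=0 G2=NOT G0=NOT 0=1 -> 001
Step 3: G0=G1=0 G1=G2&G0=1&0=0 G2=NOT G0=NOT 0=1 -> 001

001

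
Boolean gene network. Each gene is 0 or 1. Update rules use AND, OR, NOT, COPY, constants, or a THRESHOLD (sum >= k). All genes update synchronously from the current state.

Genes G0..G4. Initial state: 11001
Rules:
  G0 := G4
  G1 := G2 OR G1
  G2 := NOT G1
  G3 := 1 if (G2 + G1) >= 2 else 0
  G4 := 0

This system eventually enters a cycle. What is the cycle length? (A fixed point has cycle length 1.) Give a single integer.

Step 0: 11001
Step 1: G0=G4=1 G1=G2|G1=0|1=1 G2=NOT G1=NOT 1=0 G3=(0+1>=2)=0 G4=0(const) -> 11000
Step 2: G0=G4=0 G1=G2|G1=0|1=1 G2=NOT G1=NOT 1=0 G3=(0+1>=2)=0 G4=0(const) -> 01000
Step 3: G0=G4=0 G1=G2|G1=0|1=1 G2=NOT G1=NOT 1=0 G3=(0+1>=2)=0 G4=0(const) -> 01000
State from step 3 equals state from step 2 -> cycle length 1

Answer: 1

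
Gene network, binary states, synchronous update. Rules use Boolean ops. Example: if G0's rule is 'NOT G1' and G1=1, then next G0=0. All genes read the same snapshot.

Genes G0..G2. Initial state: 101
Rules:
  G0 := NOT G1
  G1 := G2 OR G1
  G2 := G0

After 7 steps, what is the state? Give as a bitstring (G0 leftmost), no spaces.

Step 1: G0=NOT G1=NOT 0=1 G1=G2|G1=1|0=1 G2=G0=1 -> 111
Step 2: G0=NOT G1=NOT 1=0 G1=G2|G1=1|1=1 G2=G0=1 -> 011
Step 3: G0=NOT G1=NOT 1=0 G1=G2|G1=1|1=1 G2=G0=0 -> 010
Step 4: G0=NOT G1=NOT 1=0 G1=G2|G1=0|1=1 G2=G0=0 -> 010
Step 5: G0=NOT G1=NOT 1=0 G1=G2|G1=0|1=1 G2=G0=0 -> 010
Step 6: G0=NOT G1=NOT 1=0 G1=G2|G1=0|1=1 G2=G0=0 -> 010
Step 7: G0=NOT G1=NOT 1=0 G1=G2|G1=0|1=1 G2=G0=0 -> 010

010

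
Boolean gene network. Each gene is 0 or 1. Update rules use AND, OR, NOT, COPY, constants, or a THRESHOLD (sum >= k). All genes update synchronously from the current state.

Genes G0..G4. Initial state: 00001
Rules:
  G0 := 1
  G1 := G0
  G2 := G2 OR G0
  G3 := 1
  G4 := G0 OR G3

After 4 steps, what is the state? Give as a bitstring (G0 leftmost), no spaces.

Step 1: G0=1(const) G1=G0=0 G2=G2|G0=0|0=0 G3=1(const) G4=G0|G3=0|0=0 -> 10010
Step 2: G0=1(const) G1=G0=1 G2=G2|G0=0|1=1 G3=1(const) G4=G0|G3=1|1=1 -> 11111
Step 3: G0=1(const) G1=G0=1 G2=G2|G0=1|1=1 G3=1(const) G4=G0|G3=1|1=1 -> 11111
Step 4: G0=1(const) G1=G0=1 G2=G2|G0=1|1=1 G3=1(const) G4=G0|G3=1|1=1 -> 11111

11111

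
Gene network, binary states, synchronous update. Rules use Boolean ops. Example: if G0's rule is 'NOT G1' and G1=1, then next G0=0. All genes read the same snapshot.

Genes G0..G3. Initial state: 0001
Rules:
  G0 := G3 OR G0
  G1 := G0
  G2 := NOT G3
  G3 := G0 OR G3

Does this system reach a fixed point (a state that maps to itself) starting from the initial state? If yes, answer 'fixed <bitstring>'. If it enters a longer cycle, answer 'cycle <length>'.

Step 0: 0001
Step 1: G0=G3|G0=1|0=1 G1=G0=0 G2=NOT G3=NOT 1=0 G3=G0|G3=0|1=1 -> 1001
Step 2: G0=G3|G0=1|1=1 G1=G0=1 G2=NOT G3=NOT 1=0 G3=G0|G3=1|1=1 -> 1101
Step 3: G0=G3|G0=1|1=1 G1=G0=1 G2=NOT G3=NOT 1=0 G3=G0|G3=1|1=1 -> 1101
Fixed point reached at step 2: 1101

Answer: fixed 1101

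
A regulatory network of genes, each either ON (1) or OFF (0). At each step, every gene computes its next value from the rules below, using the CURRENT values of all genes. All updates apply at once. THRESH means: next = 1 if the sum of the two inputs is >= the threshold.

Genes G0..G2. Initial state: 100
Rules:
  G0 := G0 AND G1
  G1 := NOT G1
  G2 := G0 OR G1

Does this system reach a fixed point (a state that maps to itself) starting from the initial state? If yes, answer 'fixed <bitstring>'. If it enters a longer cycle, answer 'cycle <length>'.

Answer: cycle 2

Derivation:
Step 0: 100
Step 1: G0=G0&G1=1&0=0 G1=NOT G1=NOT 0=1 G2=G0|G1=1|0=1 -> 011
Step 2: G0=G0&G1=0&1=0 G1=NOT G1=NOT 1=0 G2=G0|G1=0|1=1 -> 001
Step 3: G0=G0&G1=0&0=0 G1=NOT G1=NOT 0=1 G2=G0|G1=0|0=0 -> 010
Step 4: G0=G0&G1=0&1=0 G1=NOT G1=NOT 1=0 G2=G0|G1=0|1=1 -> 001
Cycle of length 2 starting at step 2 -> no fixed point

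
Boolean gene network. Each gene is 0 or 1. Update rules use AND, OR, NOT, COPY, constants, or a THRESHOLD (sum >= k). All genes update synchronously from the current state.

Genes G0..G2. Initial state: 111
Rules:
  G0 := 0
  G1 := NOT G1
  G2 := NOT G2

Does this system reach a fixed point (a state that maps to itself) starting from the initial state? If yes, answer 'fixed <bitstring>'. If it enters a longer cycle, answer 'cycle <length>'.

Step 0: 111
Step 1: G0=0(const) G1=NOT G1=NOT 1=0 G2=NOT G2=NOT 1=0 -> 000
Step 2: G0=0(const) G1=NOT G1=NOT 0=1 G2=NOT G2=NOT 0=1 -> 011
Step 3: G0=0(const) G1=NOT G1=NOT 1=0 G2=NOT G2=NOT 1=0 -> 000
Cycle of length 2 starting at step 1 -> no fixed point

Answer: cycle 2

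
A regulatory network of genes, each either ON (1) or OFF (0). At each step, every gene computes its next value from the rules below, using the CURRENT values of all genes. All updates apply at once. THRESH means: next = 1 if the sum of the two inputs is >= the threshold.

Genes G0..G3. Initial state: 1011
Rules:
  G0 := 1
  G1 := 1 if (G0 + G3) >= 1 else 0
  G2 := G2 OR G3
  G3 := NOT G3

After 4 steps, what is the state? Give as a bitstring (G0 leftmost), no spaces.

Step 1: G0=1(const) G1=(1+1>=1)=1 G2=G2|G3=1|1=1 G3=NOT G3=NOT 1=0 -> 1110
Step 2: G0=1(const) G1=(1+0>=1)=1 G2=G2|G3=1|0=1 G3=NOT G3=NOT 0=1 -> 1111
Step 3: G0=1(const) G1=(1+1>=1)=1 G2=G2|G3=1|1=1 G3=NOT G3=NOT 1=0 -> 1110
Step 4: G0=1(const) G1=(1+0>=1)=1 G2=G2|G3=1|0=1 G3=NOT G3=NOT 0=1 -> 1111

1111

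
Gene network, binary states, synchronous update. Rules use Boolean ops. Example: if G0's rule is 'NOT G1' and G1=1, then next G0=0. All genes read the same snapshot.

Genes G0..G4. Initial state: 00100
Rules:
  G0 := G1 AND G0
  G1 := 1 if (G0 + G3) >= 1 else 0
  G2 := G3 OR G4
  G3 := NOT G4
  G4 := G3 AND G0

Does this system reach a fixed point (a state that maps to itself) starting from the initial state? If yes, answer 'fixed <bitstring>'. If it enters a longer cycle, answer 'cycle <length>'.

Answer: fixed 01110

Derivation:
Step 0: 00100
Step 1: G0=G1&G0=0&0=0 G1=(0+0>=1)=0 G2=G3|G4=0|0=0 G3=NOT G4=NOT 0=1 G4=G3&G0=0&0=0 -> 00010
Step 2: G0=G1&G0=0&0=0 G1=(0+1>=1)=1 G2=G3|G4=1|0=1 G3=NOT G4=NOT 0=1 G4=G3&G0=1&0=0 -> 01110
Step 3: G0=G1&G0=1&0=0 G1=(0+1>=1)=1 G2=G3|G4=1|0=1 G3=NOT G4=NOT 0=1 G4=G3&G0=1&0=0 -> 01110
Fixed point reached at step 2: 01110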